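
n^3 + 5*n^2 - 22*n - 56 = (n - 4)*(n + 2)*(n + 7)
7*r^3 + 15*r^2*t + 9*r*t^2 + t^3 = (r + t)^2*(7*r + t)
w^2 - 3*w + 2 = (w - 2)*(w - 1)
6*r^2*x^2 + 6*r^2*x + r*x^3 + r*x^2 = x*(6*r + x)*(r*x + r)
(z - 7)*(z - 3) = z^2 - 10*z + 21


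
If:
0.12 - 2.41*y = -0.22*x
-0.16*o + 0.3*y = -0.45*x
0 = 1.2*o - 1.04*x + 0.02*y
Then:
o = -0.04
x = -0.04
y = 0.05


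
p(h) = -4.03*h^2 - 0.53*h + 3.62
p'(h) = -8.06*h - 0.53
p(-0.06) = 3.64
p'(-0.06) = -0.05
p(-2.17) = -14.21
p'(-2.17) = 16.96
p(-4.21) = -65.58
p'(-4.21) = 33.40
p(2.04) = -14.23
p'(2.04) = -16.97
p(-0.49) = 2.91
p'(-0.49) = 3.42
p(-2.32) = -16.84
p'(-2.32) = 18.17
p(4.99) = -99.37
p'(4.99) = -40.75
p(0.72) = 1.15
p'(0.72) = -6.33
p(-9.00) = -318.04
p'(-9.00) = 72.01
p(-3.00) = -31.06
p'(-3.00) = 23.65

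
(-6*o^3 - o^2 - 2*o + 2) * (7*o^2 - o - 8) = -42*o^5 - o^4 + 35*o^3 + 24*o^2 + 14*o - 16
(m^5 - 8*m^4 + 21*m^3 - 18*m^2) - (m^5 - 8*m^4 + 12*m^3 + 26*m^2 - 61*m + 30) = 9*m^3 - 44*m^2 + 61*m - 30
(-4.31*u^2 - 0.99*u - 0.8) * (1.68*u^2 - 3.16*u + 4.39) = -7.2408*u^4 + 11.9564*u^3 - 17.1365*u^2 - 1.8181*u - 3.512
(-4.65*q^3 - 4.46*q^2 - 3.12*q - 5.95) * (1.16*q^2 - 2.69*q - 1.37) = -5.394*q^5 + 7.3349*q^4 + 14.7487*q^3 + 7.601*q^2 + 20.2799*q + 8.1515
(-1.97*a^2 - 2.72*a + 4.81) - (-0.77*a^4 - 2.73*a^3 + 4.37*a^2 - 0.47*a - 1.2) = 0.77*a^4 + 2.73*a^3 - 6.34*a^2 - 2.25*a + 6.01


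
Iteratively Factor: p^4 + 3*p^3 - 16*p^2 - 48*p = (p + 4)*(p^3 - p^2 - 12*p) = p*(p + 4)*(p^2 - p - 12) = p*(p - 4)*(p + 4)*(p + 3)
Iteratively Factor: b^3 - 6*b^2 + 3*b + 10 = (b + 1)*(b^2 - 7*b + 10) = (b - 5)*(b + 1)*(b - 2)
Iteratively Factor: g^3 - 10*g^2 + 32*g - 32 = (g - 4)*(g^2 - 6*g + 8) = (g - 4)*(g - 2)*(g - 4)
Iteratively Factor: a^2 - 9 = (a - 3)*(a + 3)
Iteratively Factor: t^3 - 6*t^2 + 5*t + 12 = (t - 4)*(t^2 - 2*t - 3) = (t - 4)*(t - 3)*(t + 1)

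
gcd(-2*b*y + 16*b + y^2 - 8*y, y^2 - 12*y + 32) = y - 8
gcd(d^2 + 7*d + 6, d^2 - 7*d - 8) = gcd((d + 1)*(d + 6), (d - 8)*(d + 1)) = d + 1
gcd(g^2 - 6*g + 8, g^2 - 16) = g - 4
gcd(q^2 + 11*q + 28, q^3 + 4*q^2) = q + 4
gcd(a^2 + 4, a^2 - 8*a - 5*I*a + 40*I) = 1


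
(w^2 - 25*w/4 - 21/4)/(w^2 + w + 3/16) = 4*(w - 7)/(4*w + 1)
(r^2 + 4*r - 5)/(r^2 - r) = (r + 5)/r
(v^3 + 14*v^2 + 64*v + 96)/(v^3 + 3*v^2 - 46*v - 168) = (v + 4)/(v - 7)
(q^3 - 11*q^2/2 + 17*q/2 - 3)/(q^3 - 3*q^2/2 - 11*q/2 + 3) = (q - 2)/(q + 2)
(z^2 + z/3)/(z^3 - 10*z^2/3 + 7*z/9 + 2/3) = 3*z/(3*z^2 - 11*z + 6)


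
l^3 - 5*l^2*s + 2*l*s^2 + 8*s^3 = (l - 4*s)*(l - 2*s)*(l + s)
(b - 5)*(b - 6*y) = b^2 - 6*b*y - 5*b + 30*y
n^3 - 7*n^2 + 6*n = n*(n - 6)*(n - 1)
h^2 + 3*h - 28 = (h - 4)*(h + 7)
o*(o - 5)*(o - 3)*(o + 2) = o^4 - 6*o^3 - o^2 + 30*o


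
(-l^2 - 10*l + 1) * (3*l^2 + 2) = -3*l^4 - 30*l^3 + l^2 - 20*l + 2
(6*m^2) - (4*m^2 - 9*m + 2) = 2*m^2 + 9*m - 2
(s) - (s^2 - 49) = -s^2 + s + 49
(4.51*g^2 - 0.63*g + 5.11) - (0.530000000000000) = 4.51*g^2 - 0.63*g + 4.58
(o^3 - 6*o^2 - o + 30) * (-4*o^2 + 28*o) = -4*o^5 + 52*o^4 - 164*o^3 - 148*o^2 + 840*o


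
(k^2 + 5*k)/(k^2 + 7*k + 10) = k/(k + 2)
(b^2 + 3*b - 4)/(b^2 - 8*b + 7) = (b + 4)/(b - 7)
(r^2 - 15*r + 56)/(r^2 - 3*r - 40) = (r - 7)/(r + 5)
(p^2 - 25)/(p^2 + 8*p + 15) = (p - 5)/(p + 3)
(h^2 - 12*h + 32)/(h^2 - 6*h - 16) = (h - 4)/(h + 2)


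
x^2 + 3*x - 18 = (x - 3)*(x + 6)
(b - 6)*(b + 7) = b^2 + b - 42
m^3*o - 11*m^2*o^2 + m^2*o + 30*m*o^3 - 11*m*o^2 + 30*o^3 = (m - 6*o)*(m - 5*o)*(m*o + o)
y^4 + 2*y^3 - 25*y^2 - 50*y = y*(y - 5)*(y + 2)*(y + 5)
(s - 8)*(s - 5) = s^2 - 13*s + 40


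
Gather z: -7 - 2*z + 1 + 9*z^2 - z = 9*z^2 - 3*z - 6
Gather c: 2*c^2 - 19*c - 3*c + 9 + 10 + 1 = 2*c^2 - 22*c + 20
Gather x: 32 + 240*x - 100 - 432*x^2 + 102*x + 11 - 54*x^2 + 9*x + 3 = -486*x^2 + 351*x - 54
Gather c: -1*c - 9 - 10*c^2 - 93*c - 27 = -10*c^2 - 94*c - 36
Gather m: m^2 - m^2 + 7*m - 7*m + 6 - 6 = 0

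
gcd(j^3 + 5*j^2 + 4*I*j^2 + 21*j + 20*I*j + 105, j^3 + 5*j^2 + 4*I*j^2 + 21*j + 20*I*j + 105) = j^3 + j^2*(5 + 4*I) + j*(21 + 20*I) + 105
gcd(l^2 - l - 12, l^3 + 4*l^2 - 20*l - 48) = l - 4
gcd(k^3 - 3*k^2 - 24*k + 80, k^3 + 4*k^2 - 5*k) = k + 5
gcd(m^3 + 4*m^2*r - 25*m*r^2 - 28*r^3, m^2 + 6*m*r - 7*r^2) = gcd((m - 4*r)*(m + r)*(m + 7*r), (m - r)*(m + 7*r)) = m + 7*r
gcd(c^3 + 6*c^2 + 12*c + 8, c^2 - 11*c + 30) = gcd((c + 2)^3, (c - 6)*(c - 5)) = 1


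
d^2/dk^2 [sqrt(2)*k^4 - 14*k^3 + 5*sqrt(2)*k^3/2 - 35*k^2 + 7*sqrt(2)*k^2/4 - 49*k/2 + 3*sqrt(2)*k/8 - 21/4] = 12*sqrt(2)*k^2 - 84*k + 15*sqrt(2)*k - 70 + 7*sqrt(2)/2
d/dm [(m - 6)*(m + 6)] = 2*m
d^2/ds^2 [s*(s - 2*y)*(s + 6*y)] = 6*s + 8*y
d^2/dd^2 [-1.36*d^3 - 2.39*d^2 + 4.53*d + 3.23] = -8.16*d - 4.78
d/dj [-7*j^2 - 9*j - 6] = -14*j - 9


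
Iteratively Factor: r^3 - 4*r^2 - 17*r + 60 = (r + 4)*(r^2 - 8*r + 15) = (r - 3)*(r + 4)*(r - 5)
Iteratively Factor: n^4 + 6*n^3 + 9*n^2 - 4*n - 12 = (n + 2)*(n^3 + 4*n^2 + n - 6) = (n + 2)^2*(n^2 + 2*n - 3) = (n + 2)^2*(n + 3)*(n - 1)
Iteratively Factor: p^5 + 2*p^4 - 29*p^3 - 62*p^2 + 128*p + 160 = (p + 4)*(p^4 - 2*p^3 - 21*p^2 + 22*p + 40) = (p - 2)*(p + 4)*(p^3 - 21*p - 20) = (p - 2)*(p + 4)^2*(p^2 - 4*p - 5) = (p - 5)*(p - 2)*(p + 4)^2*(p + 1)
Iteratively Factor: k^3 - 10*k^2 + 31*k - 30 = (k - 3)*(k^2 - 7*k + 10) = (k - 5)*(k - 3)*(k - 2)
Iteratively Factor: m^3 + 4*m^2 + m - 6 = (m - 1)*(m^2 + 5*m + 6) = (m - 1)*(m + 2)*(m + 3)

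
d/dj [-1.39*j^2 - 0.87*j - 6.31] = -2.78*j - 0.87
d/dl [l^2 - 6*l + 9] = 2*l - 6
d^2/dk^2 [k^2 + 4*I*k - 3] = 2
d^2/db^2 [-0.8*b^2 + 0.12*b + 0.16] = -1.60000000000000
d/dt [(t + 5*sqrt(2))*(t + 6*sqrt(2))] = 2*t + 11*sqrt(2)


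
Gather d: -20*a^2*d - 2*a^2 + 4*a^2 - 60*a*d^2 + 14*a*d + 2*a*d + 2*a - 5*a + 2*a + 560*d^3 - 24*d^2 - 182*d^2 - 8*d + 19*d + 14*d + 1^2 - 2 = 2*a^2 - a + 560*d^3 + d^2*(-60*a - 206) + d*(-20*a^2 + 16*a + 25) - 1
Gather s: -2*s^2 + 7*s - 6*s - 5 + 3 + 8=-2*s^2 + s + 6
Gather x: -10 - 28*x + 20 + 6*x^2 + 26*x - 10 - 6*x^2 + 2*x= 0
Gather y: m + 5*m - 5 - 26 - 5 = 6*m - 36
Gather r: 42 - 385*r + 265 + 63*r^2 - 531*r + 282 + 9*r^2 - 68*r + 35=72*r^2 - 984*r + 624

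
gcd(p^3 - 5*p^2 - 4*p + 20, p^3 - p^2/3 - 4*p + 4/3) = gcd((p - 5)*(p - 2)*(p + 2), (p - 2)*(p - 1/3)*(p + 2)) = p^2 - 4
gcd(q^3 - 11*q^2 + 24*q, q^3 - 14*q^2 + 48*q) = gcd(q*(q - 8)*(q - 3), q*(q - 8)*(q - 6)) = q^2 - 8*q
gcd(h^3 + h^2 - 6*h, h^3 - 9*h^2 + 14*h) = h^2 - 2*h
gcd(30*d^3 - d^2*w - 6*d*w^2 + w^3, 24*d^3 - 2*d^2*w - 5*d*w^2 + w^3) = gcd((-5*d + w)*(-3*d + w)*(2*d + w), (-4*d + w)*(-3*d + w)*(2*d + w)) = -6*d^2 - d*w + w^2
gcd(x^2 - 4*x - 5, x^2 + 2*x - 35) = x - 5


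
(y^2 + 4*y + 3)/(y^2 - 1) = (y + 3)/(y - 1)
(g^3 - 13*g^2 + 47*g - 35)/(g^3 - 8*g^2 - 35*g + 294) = (g^2 - 6*g + 5)/(g^2 - g - 42)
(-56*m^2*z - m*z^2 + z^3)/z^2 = -56*m^2/z - m + z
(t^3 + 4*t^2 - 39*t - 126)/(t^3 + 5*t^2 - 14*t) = (t^2 - 3*t - 18)/(t*(t - 2))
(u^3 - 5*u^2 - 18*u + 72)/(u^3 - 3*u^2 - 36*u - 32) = (u^2 - 9*u + 18)/(u^2 - 7*u - 8)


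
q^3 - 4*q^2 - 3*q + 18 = (q - 3)^2*(q + 2)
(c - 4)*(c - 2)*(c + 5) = c^3 - c^2 - 22*c + 40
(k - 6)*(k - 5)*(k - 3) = k^3 - 14*k^2 + 63*k - 90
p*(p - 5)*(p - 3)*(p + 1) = p^4 - 7*p^3 + 7*p^2 + 15*p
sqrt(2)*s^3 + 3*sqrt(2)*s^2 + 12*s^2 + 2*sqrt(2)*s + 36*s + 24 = (s + 2)*(s + 6*sqrt(2))*(sqrt(2)*s + sqrt(2))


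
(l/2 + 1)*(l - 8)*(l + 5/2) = l^3/2 - 7*l^2/4 - 31*l/2 - 20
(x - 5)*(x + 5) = x^2 - 25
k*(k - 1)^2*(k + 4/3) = k^4 - 2*k^3/3 - 5*k^2/3 + 4*k/3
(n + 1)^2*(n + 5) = n^3 + 7*n^2 + 11*n + 5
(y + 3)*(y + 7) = y^2 + 10*y + 21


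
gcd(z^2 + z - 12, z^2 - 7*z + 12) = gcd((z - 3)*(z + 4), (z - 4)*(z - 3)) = z - 3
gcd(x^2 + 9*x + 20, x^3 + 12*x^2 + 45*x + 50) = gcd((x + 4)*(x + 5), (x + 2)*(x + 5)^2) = x + 5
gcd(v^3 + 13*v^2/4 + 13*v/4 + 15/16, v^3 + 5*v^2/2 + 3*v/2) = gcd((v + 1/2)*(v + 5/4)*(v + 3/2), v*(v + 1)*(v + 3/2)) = v + 3/2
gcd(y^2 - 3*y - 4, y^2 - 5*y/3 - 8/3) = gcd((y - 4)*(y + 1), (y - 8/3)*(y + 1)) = y + 1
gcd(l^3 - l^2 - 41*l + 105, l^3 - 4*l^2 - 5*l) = l - 5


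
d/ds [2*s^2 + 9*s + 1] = 4*s + 9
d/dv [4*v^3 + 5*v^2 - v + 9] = 12*v^2 + 10*v - 1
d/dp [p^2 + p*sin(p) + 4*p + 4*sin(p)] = p*cos(p) + 2*p + sin(p) + 4*cos(p) + 4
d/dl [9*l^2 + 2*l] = 18*l + 2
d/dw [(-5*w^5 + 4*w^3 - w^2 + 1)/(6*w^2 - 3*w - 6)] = (-30*w^6 + 20*w^5 + 58*w^4 - 8*w^3 - 23*w^2 + 1)/(3*(4*w^4 - 4*w^3 - 7*w^2 + 4*w + 4))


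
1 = 1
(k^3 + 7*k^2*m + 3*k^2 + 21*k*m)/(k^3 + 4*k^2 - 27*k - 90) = k*(k + 7*m)/(k^2 + k - 30)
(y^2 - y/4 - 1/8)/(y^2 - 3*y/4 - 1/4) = (y - 1/2)/(y - 1)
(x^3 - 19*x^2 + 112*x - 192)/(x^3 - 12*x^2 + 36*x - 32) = (x^2 - 11*x + 24)/(x^2 - 4*x + 4)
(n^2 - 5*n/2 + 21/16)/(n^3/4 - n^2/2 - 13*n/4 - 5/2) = (-16*n^2 + 40*n - 21)/(4*(-n^3 + 2*n^2 + 13*n + 10))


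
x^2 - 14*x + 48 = (x - 8)*(x - 6)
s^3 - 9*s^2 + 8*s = s*(s - 8)*(s - 1)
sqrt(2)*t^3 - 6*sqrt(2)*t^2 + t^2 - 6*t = t*(t - 6)*(sqrt(2)*t + 1)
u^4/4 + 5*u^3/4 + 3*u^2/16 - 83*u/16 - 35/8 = (u/4 + 1/4)*(u - 2)*(u + 5/2)*(u + 7/2)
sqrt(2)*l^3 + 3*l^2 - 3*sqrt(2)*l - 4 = (l - sqrt(2))*(l + 2*sqrt(2))*(sqrt(2)*l + 1)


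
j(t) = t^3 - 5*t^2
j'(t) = 3*t^2 - 10*t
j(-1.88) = -24.32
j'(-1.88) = 29.40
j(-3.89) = -134.52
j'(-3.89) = 84.30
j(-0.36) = -0.69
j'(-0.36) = 3.99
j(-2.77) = -59.62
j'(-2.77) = 50.72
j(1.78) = -10.20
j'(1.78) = -8.29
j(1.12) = -4.87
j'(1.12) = -7.44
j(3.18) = -18.40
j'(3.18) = -1.46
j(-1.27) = -10.11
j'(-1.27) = 17.54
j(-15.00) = -4500.00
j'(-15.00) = 825.00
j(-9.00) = -1134.00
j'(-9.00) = 333.00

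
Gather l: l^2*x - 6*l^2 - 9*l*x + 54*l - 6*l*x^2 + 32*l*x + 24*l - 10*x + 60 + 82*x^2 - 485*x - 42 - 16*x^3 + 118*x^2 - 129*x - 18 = l^2*(x - 6) + l*(-6*x^2 + 23*x + 78) - 16*x^3 + 200*x^2 - 624*x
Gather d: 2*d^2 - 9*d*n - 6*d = 2*d^2 + d*(-9*n - 6)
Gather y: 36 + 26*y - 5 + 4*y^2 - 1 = 4*y^2 + 26*y + 30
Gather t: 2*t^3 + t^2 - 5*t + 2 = 2*t^3 + t^2 - 5*t + 2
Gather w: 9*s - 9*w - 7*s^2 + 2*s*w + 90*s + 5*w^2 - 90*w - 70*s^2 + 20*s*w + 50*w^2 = -77*s^2 + 99*s + 55*w^2 + w*(22*s - 99)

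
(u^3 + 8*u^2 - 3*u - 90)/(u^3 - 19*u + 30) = (u + 6)/(u - 2)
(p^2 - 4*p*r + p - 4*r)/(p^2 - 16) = (p^2 - 4*p*r + p - 4*r)/(p^2 - 16)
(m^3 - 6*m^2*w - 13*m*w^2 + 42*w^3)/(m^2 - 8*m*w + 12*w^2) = (-m^2 + 4*m*w + 21*w^2)/(-m + 6*w)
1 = 1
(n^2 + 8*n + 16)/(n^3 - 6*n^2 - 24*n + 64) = (n + 4)/(n^2 - 10*n + 16)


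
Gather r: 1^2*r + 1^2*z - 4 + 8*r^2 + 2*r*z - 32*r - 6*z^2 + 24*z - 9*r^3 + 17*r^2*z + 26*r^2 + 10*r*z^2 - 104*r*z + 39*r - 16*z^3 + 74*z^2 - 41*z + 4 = -9*r^3 + r^2*(17*z + 34) + r*(10*z^2 - 102*z + 8) - 16*z^3 + 68*z^2 - 16*z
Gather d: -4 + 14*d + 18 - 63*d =14 - 49*d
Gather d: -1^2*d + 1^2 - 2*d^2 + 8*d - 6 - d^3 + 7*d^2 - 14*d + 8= -d^3 + 5*d^2 - 7*d + 3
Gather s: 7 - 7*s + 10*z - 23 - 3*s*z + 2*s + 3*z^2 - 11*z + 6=s*(-3*z - 5) + 3*z^2 - z - 10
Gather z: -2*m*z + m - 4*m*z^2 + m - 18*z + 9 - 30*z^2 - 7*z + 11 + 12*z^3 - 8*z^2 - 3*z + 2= 2*m + 12*z^3 + z^2*(-4*m - 38) + z*(-2*m - 28) + 22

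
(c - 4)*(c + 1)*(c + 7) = c^3 + 4*c^2 - 25*c - 28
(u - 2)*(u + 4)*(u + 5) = u^3 + 7*u^2 + 2*u - 40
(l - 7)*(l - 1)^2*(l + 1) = l^4 - 8*l^3 + 6*l^2 + 8*l - 7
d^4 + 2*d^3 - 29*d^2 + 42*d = d*(d - 3)*(d - 2)*(d + 7)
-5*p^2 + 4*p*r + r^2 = (-p + r)*(5*p + r)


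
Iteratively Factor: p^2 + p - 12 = (p + 4)*(p - 3)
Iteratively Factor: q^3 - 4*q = (q - 2)*(q^2 + 2*q) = (q - 2)*(q + 2)*(q)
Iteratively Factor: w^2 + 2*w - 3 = (w + 3)*(w - 1)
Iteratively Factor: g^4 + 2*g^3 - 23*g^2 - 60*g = (g + 4)*(g^3 - 2*g^2 - 15*g) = (g - 5)*(g + 4)*(g^2 + 3*g) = (g - 5)*(g + 3)*(g + 4)*(g)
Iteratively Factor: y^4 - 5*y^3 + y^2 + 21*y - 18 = (y - 3)*(y^3 - 2*y^2 - 5*y + 6) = (y - 3)*(y + 2)*(y^2 - 4*y + 3) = (y - 3)*(y - 1)*(y + 2)*(y - 3)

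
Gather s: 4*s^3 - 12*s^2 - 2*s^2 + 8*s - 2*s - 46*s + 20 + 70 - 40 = 4*s^3 - 14*s^2 - 40*s + 50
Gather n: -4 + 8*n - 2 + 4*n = 12*n - 6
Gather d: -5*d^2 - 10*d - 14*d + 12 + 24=-5*d^2 - 24*d + 36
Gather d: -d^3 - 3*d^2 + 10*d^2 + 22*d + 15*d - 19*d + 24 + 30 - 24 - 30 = -d^3 + 7*d^2 + 18*d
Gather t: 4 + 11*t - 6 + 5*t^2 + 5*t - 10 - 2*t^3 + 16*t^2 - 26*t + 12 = -2*t^3 + 21*t^2 - 10*t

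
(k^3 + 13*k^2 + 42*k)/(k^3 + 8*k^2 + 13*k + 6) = k*(k + 7)/(k^2 + 2*k + 1)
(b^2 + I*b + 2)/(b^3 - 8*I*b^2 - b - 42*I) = (b - I)/(b^2 - 10*I*b - 21)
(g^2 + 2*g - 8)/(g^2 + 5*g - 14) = (g + 4)/(g + 7)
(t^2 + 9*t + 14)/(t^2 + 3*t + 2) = (t + 7)/(t + 1)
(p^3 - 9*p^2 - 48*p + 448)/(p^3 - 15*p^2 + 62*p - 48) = (p^2 - p - 56)/(p^2 - 7*p + 6)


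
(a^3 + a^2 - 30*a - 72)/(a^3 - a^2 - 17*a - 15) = (a^2 - 2*a - 24)/(a^2 - 4*a - 5)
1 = 1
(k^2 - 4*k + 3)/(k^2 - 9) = (k - 1)/(k + 3)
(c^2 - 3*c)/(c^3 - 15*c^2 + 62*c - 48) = c*(c - 3)/(c^3 - 15*c^2 + 62*c - 48)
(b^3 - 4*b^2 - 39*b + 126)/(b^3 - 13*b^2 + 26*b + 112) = (b^2 + 3*b - 18)/(b^2 - 6*b - 16)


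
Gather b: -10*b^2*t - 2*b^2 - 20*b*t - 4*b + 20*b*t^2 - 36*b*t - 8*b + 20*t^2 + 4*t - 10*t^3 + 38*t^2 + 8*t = b^2*(-10*t - 2) + b*(20*t^2 - 56*t - 12) - 10*t^3 + 58*t^2 + 12*t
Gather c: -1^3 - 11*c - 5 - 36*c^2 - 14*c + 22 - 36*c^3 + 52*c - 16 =-36*c^3 - 36*c^2 + 27*c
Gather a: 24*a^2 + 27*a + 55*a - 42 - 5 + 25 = 24*a^2 + 82*a - 22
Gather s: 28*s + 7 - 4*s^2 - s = -4*s^2 + 27*s + 7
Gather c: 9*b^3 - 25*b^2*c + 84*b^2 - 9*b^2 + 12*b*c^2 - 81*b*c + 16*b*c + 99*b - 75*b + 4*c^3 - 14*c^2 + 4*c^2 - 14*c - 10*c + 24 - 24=9*b^3 + 75*b^2 + 24*b + 4*c^3 + c^2*(12*b - 10) + c*(-25*b^2 - 65*b - 24)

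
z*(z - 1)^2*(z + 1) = z^4 - z^3 - z^2 + z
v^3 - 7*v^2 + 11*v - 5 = (v - 5)*(v - 1)^2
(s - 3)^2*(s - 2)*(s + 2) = s^4 - 6*s^3 + 5*s^2 + 24*s - 36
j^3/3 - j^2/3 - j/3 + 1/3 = (j/3 + 1/3)*(j - 1)^2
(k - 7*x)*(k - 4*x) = k^2 - 11*k*x + 28*x^2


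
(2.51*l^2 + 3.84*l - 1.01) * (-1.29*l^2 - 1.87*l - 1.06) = -3.2379*l^4 - 9.6473*l^3 - 8.5385*l^2 - 2.1817*l + 1.0706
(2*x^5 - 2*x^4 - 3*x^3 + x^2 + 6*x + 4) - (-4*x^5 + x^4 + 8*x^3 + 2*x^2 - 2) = 6*x^5 - 3*x^4 - 11*x^3 - x^2 + 6*x + 6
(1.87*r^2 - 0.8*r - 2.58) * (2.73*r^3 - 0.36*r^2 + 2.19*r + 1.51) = 5.1051*r^5 - 2.8572*r^4 - 2.6601*r^3 + 2.0005*r^2 - 6.8582*r - 3.8958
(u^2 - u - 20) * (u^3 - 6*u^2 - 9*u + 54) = u^5 - 7*u^4 - 23*u^3 + 183*u^2 + 126*u - 1080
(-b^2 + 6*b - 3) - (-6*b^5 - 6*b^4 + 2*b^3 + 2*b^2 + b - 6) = 6*b^5 + 6*b^4 - 2*b^3 - 3*b^2 + 5*b + 3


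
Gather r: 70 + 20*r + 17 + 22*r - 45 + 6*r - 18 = 48*r + 24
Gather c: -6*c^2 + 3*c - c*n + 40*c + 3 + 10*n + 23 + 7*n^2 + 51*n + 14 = -6*c^2 + c*(43 - n) + 7*n^2 + 61*n + 40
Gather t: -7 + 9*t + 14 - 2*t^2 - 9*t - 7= -2*t^2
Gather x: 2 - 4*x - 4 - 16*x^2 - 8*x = -16*x^2 - 12*x - 2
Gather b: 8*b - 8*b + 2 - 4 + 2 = 0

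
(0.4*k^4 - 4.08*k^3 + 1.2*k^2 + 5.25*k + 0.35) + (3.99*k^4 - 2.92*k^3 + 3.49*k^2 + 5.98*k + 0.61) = 4.39*k^4 - 7.0*k^3 + 4.69*k^2 + 11.23*k + 0.96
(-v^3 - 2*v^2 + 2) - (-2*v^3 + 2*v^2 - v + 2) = v^3 - 4*v^2 + v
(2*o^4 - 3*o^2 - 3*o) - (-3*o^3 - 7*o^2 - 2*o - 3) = 2*o^4 + 3*o^3 + 4*o^2 - o + 3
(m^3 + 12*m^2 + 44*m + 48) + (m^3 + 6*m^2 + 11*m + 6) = 2*m^3 + 18*m^2 + 55*m + 54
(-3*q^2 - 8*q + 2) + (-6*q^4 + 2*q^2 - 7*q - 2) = -6*q^4 - q^2 - 15*q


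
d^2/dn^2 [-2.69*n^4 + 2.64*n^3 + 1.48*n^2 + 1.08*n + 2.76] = -32.28*n^2 + 15.84*n + 2.96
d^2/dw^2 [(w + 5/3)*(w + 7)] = 2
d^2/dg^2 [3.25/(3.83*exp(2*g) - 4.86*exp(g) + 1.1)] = ((15.795 - 49.79*exp(g))*(3.83*exp(2*g) - 4.86*exp(g) + 1.1) + 3.25*(7.66*exp(g) - 4.86)*(15.32*exp(g) - 9.72)*exp(g))*exp(g)/(3.83*exp(2*g) - 4.86*exp(g) + 1.1)^3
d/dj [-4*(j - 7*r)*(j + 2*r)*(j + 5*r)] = -12*j^2 + 156*r^2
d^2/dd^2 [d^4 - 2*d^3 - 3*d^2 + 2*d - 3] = 12*d^2 - 12*d - 6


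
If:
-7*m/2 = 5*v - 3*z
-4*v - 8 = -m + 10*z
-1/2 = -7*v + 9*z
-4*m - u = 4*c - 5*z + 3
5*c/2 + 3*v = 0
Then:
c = 1416/1975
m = 161/395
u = -39893/3950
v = -236/395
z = -411/790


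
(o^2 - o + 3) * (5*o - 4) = 5*o^3 - 9*o^2 + 19*o - 12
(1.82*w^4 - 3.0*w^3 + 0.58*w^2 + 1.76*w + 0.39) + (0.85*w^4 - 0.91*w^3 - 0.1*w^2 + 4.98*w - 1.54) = 2.67*w^4 - 3.91*w^3 + 0.48*w^2 + 6.74*w - 1.15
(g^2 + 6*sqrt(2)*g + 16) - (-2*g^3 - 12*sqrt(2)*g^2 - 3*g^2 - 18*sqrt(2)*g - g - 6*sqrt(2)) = 2*g^3 + 4*g^2 + 12*sqrt(2)*g^2 + g + 24*sqrt(2)*g + 6*sqrt(2) + 16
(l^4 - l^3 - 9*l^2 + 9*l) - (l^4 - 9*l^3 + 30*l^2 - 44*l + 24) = 8*l^3 - 39*l^2 + 53*l - 24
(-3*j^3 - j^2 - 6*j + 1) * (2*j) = -6*j^4 - 2*j^3 - 12*j^2 + 2*j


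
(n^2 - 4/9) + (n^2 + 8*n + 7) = 2*n^2 + 8*n + 59/9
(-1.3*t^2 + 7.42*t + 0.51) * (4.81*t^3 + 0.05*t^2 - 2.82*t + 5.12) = -6.253*t^5 + 35.6252*t^4 + 6.4901*t^3 - 27.5549*t^2 + 36.5522*t + 2.6112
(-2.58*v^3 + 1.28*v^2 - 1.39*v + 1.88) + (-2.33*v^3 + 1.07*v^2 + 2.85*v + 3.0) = -4.91*v^3 + 2.35*v^2 + 1.46*v + 4.88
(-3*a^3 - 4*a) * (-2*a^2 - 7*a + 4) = 6*a^5 + 21*a^4 - 4*a^3 + 28*a^2 - 16*a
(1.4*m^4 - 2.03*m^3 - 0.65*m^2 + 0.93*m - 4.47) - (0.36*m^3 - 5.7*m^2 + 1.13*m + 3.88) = 1.4*m^4 - 2.39*m^3 + 5.05*m^2 - 0.2*m - 8.35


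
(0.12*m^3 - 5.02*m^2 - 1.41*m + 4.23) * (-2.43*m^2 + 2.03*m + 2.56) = -0.2916*m^5 + 12.4422*m^4 - 6.4571*m^3 - 25.9924*m^2 + 4.9773*m + 10.8288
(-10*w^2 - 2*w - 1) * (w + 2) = -10*w^3 - 22*w^2 - 5*w - 2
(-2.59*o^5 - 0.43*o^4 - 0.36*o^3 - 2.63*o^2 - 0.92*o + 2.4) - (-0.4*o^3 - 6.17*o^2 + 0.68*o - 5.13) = -2.59*o^5 - 0.43*o^4 + 0.04*o^3 + 3.54*o^2 - 1.6*o + 7.53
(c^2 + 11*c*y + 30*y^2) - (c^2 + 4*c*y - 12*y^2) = 7*c*y + 42*y^2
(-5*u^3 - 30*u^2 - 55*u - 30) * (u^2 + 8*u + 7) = -5*u^5 - 70*u^4 - 330*u^3 - 680*u^2 - 625*u - 210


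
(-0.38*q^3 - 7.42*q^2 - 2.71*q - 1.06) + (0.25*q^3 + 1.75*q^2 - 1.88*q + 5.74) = -0.13*q^3 - 5.67*q^2 - 4.59*q + 4.68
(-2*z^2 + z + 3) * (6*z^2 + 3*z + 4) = -12*z^4 + 13*z^2 + 13*z + 12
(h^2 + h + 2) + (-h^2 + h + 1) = 2*h + 3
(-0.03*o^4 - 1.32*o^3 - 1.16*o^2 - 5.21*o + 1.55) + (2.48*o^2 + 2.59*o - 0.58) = -0.03*o^4 - 1.32*o^3 + 1.32*o^2 - 2.62*o + 0.97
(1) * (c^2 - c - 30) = c^2 - c - 30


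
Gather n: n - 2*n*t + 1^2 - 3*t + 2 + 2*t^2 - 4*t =n*(1 - 2*t) + 2*t^2 - 7*t + 3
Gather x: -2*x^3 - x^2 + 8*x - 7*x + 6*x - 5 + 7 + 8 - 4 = -2*x^3 - x^2 + 7*x + 6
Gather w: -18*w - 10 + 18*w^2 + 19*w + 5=18*w^2 + w - 5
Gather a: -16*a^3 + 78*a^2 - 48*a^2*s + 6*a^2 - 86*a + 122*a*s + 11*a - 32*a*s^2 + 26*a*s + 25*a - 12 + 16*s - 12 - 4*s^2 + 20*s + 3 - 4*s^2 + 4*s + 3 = -16*a^3 + a^2*(84 - 48*s) + a*(-32*s^2 + 148*s - 50) - 8*s^2 + 40*s - 18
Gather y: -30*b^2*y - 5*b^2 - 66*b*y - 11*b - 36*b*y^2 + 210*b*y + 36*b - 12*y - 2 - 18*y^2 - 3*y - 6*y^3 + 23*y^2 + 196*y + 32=-5*b^2 + 25*b - 6*y^3 + y^2*(5 - 36*b) + y*(-30*b^2 + 144*b + 181) + 30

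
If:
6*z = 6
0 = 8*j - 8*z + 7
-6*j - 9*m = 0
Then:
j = 1/8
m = -1/12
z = 1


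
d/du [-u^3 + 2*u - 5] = 2 - 3*u^2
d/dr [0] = 0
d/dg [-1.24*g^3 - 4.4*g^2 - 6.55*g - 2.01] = -3.72*g^2 - 8.8*g - 6.55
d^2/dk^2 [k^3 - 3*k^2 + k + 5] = 6*k - 6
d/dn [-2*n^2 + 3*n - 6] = 3 - 4*n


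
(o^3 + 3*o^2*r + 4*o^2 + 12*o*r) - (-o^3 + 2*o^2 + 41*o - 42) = 2*o^3 + 3*o^2*r + 2*o^2 + 12*o*r - 41*o + 42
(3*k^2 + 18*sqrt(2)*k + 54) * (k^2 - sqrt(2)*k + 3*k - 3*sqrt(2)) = 3*k^4 + 9*k^3 + 15*sqrt(2)*k^3 + 18*k^2 + 45*sqrt(2)*k^2 - 54*sqrt(2)*k + 54*k - 162*sqrt(2)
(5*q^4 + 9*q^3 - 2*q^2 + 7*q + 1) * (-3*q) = -15*q^5 - 27*q^4 + 6*q^3 - 21*q^2 - 3*q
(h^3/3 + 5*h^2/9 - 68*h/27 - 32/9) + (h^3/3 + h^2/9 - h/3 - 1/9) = 2*h^3/3 + 2*h^2/3 - 77*h/27 - 11/3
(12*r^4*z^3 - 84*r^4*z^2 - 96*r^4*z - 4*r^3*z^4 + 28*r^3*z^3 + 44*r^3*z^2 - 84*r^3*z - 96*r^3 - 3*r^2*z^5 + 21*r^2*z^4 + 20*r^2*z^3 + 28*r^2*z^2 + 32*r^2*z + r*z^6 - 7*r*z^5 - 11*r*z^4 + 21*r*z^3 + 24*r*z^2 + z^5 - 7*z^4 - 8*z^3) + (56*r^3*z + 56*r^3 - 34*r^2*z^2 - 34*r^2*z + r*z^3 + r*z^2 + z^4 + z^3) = 12*r^4*z^3 - 84*r^4*z^2 - 96*r^4*z - 4*r^3*z^4 + 28*r^3*z^3 + 44*r^3*z^2 - 28*r^3*z - 40*r^3 - 3*r^2*z^5 + 21*r^2*z^4 + 20*r^2*z^3 - 6*r^2*z^2 - 2*r^2*z + r*z^6 - 7*r*z^5 - 11*r*z^4 + 22*r*z^3 + 25*r*z^2 + z^5 - 6*z^4 - 7*z^3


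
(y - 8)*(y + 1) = y^2 - 7*y - 8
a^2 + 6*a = a*(a + 6)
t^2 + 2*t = t*(t + 2)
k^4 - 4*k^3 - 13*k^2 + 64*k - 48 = (k - 4)*(k - 3)*(k - 1)*(k + 4)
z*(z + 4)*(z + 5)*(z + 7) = z^4 + 16*z^3 + 83*z^2 + 140*z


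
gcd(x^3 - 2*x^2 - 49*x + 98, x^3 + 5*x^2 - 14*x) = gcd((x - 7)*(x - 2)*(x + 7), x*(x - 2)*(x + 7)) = x^2 + 5*x - 14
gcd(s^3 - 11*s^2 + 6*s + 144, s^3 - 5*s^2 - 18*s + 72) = s - 6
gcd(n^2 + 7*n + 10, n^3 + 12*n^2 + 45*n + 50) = n^2 + 7*n + 10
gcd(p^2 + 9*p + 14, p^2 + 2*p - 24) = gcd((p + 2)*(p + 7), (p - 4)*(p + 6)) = 1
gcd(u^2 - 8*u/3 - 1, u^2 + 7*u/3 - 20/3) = 1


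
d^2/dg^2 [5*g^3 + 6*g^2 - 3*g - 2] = 30*g + 12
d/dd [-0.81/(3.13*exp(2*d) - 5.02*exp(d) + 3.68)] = (5.0706*exp(d) - 4.0662)*exp(d)/(3.13*exp(2*d) - 5.02*exp(d) + 3.68)^2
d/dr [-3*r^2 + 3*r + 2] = 3 - 6*r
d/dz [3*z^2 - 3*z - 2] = 6*z - 3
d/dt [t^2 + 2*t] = 2*t + 2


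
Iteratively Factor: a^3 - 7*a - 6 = (a + 1)*(a^2 - a - 6) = (a - 3)*(a + 1)*(a + 2)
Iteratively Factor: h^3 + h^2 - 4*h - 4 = (h + 2)*(h^2 - h - 2) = (h + 1)*(h + 2)*(h - 2)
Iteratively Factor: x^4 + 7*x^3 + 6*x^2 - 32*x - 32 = (x + 1)*(x^3 + 6*x^2 - 32) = (x + 1)*(x + 4)*(x^2 + 2*x - 8) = (x + 1)*(x + 4)^2*(x - 2)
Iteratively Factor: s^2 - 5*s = (s - 5)*(s)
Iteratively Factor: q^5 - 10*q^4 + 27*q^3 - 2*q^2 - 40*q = (q - 4)*(q^4 - 6*q^3 + 3*q^2 + 10*q) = q*(q - 4)*(q^3 - 6*q^2 + 3*q + 10) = q*(q - 4)*(q - 2)*(q^2 - 4*q - 5) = q*(q - 4)*(q - 2)*(q + 1)*(q - 5)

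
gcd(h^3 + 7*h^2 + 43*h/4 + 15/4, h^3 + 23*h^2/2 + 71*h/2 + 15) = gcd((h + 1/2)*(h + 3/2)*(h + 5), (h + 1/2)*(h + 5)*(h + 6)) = h^2 + 11*h/2 + 5/2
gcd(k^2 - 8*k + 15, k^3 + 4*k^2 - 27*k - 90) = k - 5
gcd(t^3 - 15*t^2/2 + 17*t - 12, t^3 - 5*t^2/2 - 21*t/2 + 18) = t^2 - 11*t/2 + 6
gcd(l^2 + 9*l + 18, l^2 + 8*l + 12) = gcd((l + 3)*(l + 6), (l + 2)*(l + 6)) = l + 6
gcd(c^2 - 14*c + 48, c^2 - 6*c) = c - 6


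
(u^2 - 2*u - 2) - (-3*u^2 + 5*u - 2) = 4*u^2 - 7*u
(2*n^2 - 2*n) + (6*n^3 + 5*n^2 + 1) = 6*n^3 + 7*n^2 - 2*n + 1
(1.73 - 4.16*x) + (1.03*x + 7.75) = 9.48 - 3.13*x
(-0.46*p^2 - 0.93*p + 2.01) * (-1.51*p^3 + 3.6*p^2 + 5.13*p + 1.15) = 0.6946*p^5 - 0.2517*p^4 - 8.7429*p^3 + 1.9361*p^2 + 9.2418*p + 2.3115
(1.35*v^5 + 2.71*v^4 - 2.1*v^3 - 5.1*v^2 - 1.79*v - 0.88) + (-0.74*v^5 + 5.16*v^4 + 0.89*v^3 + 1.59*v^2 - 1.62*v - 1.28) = 0.61*v^5 + 7.87*v^4 - 1.21*v^3 - 3.51*v^2 - 3.41*v - 2.16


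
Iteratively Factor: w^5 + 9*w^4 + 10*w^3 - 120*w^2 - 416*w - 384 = (w + 3)*(w^4 + 6*w^3 - 8*w^2 - 96*w - 128) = (w + 2)*(w + 3)*(w^3 + 4*w^2 - 16*w - 64) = (w - 4)*(w + 2)*(w + 3)*(w^2 + 8*w + 16) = (w - 4)*(w + 2)*(w + 3)*(w + 4)*(w + 4)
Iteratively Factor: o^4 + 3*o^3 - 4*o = (o - 1)*(o^3 + 4*o^2 + 4*o) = (o - 1)*(o + 2)*(o^2 + 2*o) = o*(o - 1)*(o + 2)*(o + 2)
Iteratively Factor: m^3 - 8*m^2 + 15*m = (m - 3)*(m^2 - 5*m) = m*(m - 3)*(m - 5)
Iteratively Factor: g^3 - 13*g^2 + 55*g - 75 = (g - 5)*(g^2 - 8*g + 15) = (g - 5)^2*(g - 3)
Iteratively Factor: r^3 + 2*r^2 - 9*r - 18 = (r + 2)*(r^2 - 9) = (r - 3)*(r + 2)*(r + 3)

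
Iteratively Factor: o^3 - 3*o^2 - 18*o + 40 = (o - 2)*(o^2 - o - 20) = (o - 5)*(o - 2)*(o + 4)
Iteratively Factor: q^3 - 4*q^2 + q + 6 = (q + 1)*(q^2 - 5*q + 6) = (q - 3)*(q + 1)*(q - 2)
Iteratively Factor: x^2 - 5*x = (x - 5)*(x)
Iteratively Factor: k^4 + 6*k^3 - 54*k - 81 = (k - 3)*(k^3 + 9*k^2 + 27*k + 27) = (k - 3)*(k + 3)*(k^2 + 6*k + 9) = (k - 3)*(k + 3)^2*(k + 3)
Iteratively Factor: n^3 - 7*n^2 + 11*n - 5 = (n - 5)*(n^2 - 2*n + 1) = (n - 5)*(n - 1)*(n - 1)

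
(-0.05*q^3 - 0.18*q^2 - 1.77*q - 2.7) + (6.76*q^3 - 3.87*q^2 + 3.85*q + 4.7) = 6.71*q^3 - 4.05*q^2 + 2.08*q + 2.0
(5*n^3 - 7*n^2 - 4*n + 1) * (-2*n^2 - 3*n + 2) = -10*n^5 - n^4 + 39*n^3 - 4*n^2 - 11*n + 2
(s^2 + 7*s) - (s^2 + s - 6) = 6*s + 6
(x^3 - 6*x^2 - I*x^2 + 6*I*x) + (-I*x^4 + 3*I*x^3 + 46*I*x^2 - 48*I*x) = -I*x^4 + x^3 + 3*I*x^3 - 6*x^2 + 45*I*x^2 - 42*I*x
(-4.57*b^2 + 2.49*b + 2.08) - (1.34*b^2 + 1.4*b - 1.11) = -5.91*b^2 + 1.09*b + 3.19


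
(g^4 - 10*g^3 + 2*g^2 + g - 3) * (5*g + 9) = 5*g^5 - 41*g^4 - 80*g^3 + 23*g^2 - 6*g - 27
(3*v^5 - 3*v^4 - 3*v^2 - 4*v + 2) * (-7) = -21*v^5 + 21*v^4 + 21*v^2 + 28*v - 14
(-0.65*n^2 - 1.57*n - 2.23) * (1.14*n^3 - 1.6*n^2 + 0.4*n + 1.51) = -0.741*n^5 - 0.7498*n^4 - 0.2902*n^3 + 1.9585*n^2 - 3.2627*n - 3.3673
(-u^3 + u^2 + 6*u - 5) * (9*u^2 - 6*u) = -9*u^5 + 15*u^4 + 48*u^3 - 81*u^2 + 30*u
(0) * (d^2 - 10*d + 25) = 0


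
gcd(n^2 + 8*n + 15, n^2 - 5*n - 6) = 1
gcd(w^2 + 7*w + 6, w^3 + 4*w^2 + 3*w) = w + 1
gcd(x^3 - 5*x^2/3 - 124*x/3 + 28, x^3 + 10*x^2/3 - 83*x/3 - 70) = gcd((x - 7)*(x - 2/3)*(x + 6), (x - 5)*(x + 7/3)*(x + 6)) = x + 6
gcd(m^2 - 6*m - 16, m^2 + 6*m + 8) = m + 2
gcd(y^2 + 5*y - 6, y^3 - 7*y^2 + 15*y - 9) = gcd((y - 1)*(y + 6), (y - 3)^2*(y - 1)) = y - 1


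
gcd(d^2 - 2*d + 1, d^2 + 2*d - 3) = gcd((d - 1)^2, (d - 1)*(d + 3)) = d - 1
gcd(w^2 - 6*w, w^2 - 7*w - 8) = 1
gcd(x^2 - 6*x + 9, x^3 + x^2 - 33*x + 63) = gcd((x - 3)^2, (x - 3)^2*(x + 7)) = x^2 - 6*x + 9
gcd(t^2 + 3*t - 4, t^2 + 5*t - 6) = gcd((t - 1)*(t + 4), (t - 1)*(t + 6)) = t - 1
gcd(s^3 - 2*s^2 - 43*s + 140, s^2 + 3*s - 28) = s^2 + 3*s - 28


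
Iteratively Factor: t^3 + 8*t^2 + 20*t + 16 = (t + 2)*(t^2 + 6*t + 8) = (t + 2)^2*(t + 4)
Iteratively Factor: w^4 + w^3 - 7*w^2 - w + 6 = (w - 2)*(w^3 + 3*w^2 - w - 3) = (w - 2)*(w + 3)*(w^2 - 1) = (w - 2)*(w - 1)*(w + 3)*(w + 1)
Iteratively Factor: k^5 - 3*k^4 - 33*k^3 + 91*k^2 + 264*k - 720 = (k - 3)*(k^4 - 33*k^2 - 8*k + 240) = (k - 5)*(k - 3)*(k^3 + 5*k^2 - 8*k - 48) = (k - 5)*(k - 3)^2*(k^2 + 8*k + 16) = (k - 5)*(k - 3)^2*(k + 4)*(k + 4)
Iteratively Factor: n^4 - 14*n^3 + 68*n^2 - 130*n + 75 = (n - 3)*(n^3 - 11*n^2 + 35*n - 25) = (n - 5)*(n - 3)*(n^2 - 6*n + 5) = (n - 5)^2*(n - 3)*(n - 1)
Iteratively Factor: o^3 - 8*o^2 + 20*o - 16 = (o - 2)*(o^2 - 6*o + 8) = (o - 2)^2*(o - 4)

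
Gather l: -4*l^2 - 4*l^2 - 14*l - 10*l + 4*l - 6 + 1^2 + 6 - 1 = -8*l^2 - 20*l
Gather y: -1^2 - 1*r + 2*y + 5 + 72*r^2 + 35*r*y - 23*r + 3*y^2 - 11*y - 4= 72*r^2 - 24*r + 3*y^2 + y*(35*r - 9)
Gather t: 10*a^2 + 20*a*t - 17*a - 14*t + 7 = 10*a^2 - 17*a + t*(20*a - 14) + 7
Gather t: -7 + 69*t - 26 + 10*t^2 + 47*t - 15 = 10*t^2 + 116*t - 48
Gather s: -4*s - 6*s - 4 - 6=-10*s - 10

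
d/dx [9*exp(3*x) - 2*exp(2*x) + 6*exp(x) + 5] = (27*exp(2*x) - 4*exp(x) + 6)*exp(x)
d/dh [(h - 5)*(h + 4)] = 2*h - 1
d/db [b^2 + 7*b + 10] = 2*b + 7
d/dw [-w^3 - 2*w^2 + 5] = w*(-3*w - 4)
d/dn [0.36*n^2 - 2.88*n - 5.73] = 0.72*n - 2.88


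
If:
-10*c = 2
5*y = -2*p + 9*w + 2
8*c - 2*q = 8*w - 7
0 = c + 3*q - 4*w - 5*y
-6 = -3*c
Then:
No Solution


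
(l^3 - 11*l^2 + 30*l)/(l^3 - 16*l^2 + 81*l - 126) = l*(l - 5)/(l^2 - 10*l + 21)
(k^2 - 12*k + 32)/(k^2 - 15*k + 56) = (k - 4)/(k - 7)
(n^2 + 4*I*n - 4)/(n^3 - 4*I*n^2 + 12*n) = (n + 2*I)/(n*(n - 6*I))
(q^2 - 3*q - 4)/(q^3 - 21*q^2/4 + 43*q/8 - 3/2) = 8*(q + 1)/(8*q^2 - 10*q + 3)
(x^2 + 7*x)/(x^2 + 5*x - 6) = x*(x + 7)/(x^2 + 5*x - 6)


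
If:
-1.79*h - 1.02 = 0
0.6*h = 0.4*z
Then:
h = -0.57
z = -0.85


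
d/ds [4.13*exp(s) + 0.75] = 4.13*exp(s)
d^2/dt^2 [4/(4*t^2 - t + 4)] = 8*(-16*t^2 + 4*t + (8*t - 1)^2 - 16)/(4*t^2 - t + 4)^3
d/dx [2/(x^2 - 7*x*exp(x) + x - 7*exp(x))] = 2*(7*x*exp(x) - 2*x + 14*exp(x) - 1)/(x^2 - 7*x*exp(x) + x - 7*exp(x))^2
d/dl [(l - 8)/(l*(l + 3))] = (-l^2 + 16*l + 24)/(l^2*(l^2 + 6*l + 9))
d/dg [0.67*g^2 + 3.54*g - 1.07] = 1.34*g + 3.54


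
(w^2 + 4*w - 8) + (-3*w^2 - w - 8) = -2*w^2 + 3*w - 16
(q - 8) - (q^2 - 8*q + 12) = -q^2 + 9*q - 20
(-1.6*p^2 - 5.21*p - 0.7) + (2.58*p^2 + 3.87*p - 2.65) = 0.98*p^2 - 1.34*p - 3.35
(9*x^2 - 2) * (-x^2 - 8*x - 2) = -9*x^4 - 72*x^3 - 16*x^2 + 16*x + 4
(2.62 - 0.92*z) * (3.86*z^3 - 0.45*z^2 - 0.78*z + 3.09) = -3.5512*z^4 + 10.5272*z^3 - 0.4614*z^2 - 4.8864*z + 8.0958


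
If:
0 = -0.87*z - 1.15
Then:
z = -1.32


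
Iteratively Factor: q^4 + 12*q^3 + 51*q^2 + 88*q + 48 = (q + 1)*(q^3 + 11*q^2 + 40*q + 48) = (q + 1)*(q + 3)*(q^2 + 8*q + 16) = (q + 1)*(q + 3)*(q + 4)*(q + 4)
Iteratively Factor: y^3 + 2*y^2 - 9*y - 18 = (y + 2)*(y^2 - 9) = (y + 2)*(y + 3)*(y - 3)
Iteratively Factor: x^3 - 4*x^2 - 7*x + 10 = (x - 1)*(x^2 - 3*x - 10) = (x - 1)*(x + 2)*(x - 5)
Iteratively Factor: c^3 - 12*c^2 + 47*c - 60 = (c - 5)*(c^2 - 7*c + 12) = (c - 5)*(c - 4)*(c - 3)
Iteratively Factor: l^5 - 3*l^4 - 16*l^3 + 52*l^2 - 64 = (l - 2)*(l^4 - l^3 - 18*l^2 + 16*l + 32) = (l - 2)*(l + 1)*(l^3 - 2*l^2 - 16*l + 32) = (l - 4)*(l - 2)*(l + 1)*(l^2 + 2*l - 8) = (l - 4)*(l - 2)*(l + 1)*(l + 4)*(l - 2)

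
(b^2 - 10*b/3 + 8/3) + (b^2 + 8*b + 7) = 2*b^2 + 14*b/3 + 29/3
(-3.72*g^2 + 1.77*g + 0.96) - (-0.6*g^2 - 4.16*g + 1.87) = -3.12*g^2 + 5.93*g - 0.91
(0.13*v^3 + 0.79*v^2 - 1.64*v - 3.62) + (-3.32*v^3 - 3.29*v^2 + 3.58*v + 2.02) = -3.19*v^3 - 2.5*v^2 + 1.94*v - 1.6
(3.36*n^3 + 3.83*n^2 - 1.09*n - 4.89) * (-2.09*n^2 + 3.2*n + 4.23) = -7.0224*n^5 + 2.7473*n^4 + 28.7469*n^3 + 22.933*n^2 - 20.2587*n - 20.6847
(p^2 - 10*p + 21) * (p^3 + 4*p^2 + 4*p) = p^5 - 6*p^4 - 15*p^3 + 44*p^2 + 84*p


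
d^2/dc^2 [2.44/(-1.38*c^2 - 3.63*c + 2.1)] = (9.293472*c^2 + 24.445872*c - 2.44*(2.76*c + 3.63)*(5.52*c + 7.26) - 14.14224)/(1.38*c^2 + 3.63*c - 2.1)^3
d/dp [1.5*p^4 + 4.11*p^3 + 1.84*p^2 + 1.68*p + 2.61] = 6.0*p^3 + 12.33*p^2 + 3.68*p + 1.68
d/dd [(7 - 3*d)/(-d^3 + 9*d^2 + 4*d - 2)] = 2*(-3*d^3 + 24*d^2 - 63*d - 11)/(d^6 - 18*d^5 + 73*d^4 + 76*d^3 - 20*d^2 - 16*d + 4)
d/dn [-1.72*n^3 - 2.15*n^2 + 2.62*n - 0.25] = -5.16*n^2 - 4.3*n + 2.62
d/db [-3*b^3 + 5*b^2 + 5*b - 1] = -9*b^2 + 10*b + 5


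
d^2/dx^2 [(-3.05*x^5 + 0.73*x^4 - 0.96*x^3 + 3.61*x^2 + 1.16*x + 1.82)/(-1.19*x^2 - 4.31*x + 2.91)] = (25.91463*x^7 + 248.222814*x^6 + 467.307468*x^5 - 1213.797966*x^4 + 739.106014*x^3 - 236.893278*x^2 - 31.333116*x - 170.459314)/(1.685159*x^6 + 18.310173*x^5 + 53.954124*x^4 - 9.48760300000001*x^3 - 131.938236*x^2 + 109.492533*x - 24.642171)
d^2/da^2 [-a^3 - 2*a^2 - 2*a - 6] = -6*a - 4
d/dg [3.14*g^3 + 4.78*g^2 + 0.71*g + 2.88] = 9.42*g^2 + 9.56*g + 0.71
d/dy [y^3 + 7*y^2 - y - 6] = 3*y^2 + 14*y - 1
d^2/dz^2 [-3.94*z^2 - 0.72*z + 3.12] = -7.88000000000000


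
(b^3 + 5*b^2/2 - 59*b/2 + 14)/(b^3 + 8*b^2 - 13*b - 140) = (b - 1/2)/(b + 5)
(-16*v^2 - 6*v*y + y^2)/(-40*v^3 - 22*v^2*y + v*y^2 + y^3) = (-8*v + y)/(-20*v^2 - v*y + y^2)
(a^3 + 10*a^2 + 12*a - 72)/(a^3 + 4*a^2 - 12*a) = (a + 6)/a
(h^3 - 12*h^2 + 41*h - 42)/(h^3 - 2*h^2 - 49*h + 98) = (h - 3)/(h + 7)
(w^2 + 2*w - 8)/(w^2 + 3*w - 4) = (w - 2)/(w - 1)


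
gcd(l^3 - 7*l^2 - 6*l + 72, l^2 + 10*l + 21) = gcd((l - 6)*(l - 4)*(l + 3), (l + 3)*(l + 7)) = l + 3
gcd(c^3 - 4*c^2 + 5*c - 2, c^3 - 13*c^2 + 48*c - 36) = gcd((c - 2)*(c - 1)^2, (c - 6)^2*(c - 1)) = c - 1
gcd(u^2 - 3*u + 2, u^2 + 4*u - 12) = u - 2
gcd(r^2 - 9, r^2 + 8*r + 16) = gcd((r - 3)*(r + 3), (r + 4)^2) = 1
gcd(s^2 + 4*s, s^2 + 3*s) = s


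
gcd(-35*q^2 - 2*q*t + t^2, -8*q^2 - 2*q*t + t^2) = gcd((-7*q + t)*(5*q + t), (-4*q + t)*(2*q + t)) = 1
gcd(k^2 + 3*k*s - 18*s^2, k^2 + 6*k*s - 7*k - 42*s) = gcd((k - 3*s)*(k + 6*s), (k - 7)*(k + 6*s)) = k + 6*s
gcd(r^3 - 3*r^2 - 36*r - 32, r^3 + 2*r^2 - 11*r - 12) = r^2 + 5*r + 4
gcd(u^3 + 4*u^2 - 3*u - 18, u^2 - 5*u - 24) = u + 3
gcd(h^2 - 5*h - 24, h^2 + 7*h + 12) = h + 3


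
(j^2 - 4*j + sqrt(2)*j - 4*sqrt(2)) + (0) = j^2 - 4*j + sqrt(2)*j - 4*sqrt(2)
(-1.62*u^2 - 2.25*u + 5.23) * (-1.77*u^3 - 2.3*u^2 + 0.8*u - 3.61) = 2.8674*u^5 + 7.7085*u^4 - 5.3781*u^3 - 7.9808*u^2 + 12.3065*u - 18.8803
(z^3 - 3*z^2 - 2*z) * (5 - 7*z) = -7*z^4 + 26*z^3 - z^2 - 10*z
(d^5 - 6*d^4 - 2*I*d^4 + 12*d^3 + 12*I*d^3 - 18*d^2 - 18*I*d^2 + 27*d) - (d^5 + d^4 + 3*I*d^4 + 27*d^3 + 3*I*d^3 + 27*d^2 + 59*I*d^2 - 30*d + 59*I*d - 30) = -7*d^4 - 5*I*d^4 - 15*d^3 + 9*I*d^3 - 45*d^2 - 77*I*d^2 + 57*d - 59*I*d + 30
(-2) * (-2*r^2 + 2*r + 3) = 4*r^2 - 4*r - 6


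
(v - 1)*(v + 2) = v^2 + v - 2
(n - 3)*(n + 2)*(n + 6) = n^3 + 5*n^2 - 12*n - 36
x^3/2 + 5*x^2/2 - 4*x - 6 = (x/2 + 1/2)*(x - 2)*(x + 6)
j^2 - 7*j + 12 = (j - 4)*(j - 3)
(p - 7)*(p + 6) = p^2 - p - 42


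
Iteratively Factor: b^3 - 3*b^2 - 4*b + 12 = (b + 2)*(b^2 - 5*b + 6) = (b - 2)*(b + 2)*(b - 3)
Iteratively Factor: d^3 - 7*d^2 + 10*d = (d - 5)*(d^2 - 2*d) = d*(d - 5)*(d - 2)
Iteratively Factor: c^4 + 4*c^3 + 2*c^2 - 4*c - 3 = (c + 1)*(c^3 + 3*c^2 - c - 3) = (c + 1)^2*(c^2 + 2*c - 3) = (c - 1)*(c + 1)^2*(c + 3)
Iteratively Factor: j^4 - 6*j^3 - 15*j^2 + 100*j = (j + 4)*(j^3 - 10*j^2 + 25*j) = (j - 5)*(j + 4)*(j^2 - 5*j) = j*(j - 5)*(j + 4)*(j - 5)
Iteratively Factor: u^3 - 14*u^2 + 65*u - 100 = (u - 4)*(u^2 - 10*u + 25) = (u - 5)*(u - 4)*(u - 5)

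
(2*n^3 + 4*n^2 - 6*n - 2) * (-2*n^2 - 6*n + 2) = -4*n^5 - 20*n^4 - 8*n^3 + 48*n^2 - 4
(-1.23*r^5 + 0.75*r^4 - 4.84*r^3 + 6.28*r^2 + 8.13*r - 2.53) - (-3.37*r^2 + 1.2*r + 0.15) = -1.23*r^5 + 0.75*r^4 - 4.84*r^3 + 9.65*r^2 + 6.93*r - 2.68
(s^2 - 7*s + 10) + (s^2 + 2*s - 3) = 2*s^2 - 5*s + 7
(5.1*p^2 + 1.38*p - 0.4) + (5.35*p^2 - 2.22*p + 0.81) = 10.45*p^2 - 0.84*p + 0.41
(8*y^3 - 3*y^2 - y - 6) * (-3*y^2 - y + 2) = -24*y^5 + y^4 + 22*y^3 + 13*y^2 + 4*y - 12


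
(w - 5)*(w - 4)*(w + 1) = w^3 - 8*w^2 + 11*w + 20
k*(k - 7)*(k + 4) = k^3 - 3*k^2 - 28*k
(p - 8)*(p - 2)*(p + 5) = p^3 - 5*p^2 - 34*p + 80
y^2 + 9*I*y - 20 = (y + 4*I)*(y + 5*I)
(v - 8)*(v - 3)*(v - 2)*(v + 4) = v^4 - 9*v^3 - 6*v^2 + 136*v - 192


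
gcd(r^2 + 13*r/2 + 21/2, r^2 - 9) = r + 3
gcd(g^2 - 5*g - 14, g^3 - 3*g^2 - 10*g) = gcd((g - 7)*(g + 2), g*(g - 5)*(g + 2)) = g + 2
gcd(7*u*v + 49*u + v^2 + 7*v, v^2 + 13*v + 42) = v + 7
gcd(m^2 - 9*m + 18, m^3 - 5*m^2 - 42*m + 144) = m - 3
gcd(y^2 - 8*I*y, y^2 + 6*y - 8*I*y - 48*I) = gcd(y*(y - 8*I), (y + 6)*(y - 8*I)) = y - 8*I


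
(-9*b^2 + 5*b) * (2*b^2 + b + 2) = -18*b^4 + b^3 - 13*b^2 + 10*b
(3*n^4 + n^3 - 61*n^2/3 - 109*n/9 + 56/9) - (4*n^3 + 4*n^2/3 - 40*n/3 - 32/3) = 3*n^4 - 3*n^3 - 65*n^2/3 + 11*n/9 + 152/9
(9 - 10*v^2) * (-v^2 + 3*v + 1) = 10*v^4 - 30*v^3 - 19*v^2 + 27*v + 9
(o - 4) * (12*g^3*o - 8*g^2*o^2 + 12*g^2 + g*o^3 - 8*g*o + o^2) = 12*g^3*o^2 - 48*g^3*o - 8*g^2*o^3 + 32*g^2*o^2 + 12*g^2*o - 48*g^2 + g*o^4 - 4*g*o^3 - 8*g*o^2 + 32*g*o + o^3 - 4*o^2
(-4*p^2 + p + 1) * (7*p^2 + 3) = -28*p^4 + 7*p^3 - 5*p^2 + 3*p + 3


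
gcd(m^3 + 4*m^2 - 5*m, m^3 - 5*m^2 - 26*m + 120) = m + 5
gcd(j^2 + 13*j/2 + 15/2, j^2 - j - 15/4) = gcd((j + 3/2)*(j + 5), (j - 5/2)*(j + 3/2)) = j + 3/2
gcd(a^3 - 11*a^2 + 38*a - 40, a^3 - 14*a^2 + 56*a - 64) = a^2 - 6*a + 8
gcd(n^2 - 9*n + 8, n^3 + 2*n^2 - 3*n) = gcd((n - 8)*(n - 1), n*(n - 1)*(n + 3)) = n - 1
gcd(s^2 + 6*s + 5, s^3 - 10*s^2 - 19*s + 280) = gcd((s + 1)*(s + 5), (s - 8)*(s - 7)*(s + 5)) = s + 5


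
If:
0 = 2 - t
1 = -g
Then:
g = -1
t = 2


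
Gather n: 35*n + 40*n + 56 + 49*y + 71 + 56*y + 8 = 75*n + 105*y + 135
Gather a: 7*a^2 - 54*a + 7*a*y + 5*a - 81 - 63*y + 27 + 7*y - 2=7*a^2 + a*(7*y - 49) - 56*y - 56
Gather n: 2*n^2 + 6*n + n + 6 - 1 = 2*n^2 + 7*n + 5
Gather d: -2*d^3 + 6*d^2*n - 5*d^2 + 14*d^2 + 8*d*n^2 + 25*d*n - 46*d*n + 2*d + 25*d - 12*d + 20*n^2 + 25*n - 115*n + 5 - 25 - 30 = -2*d^3 + d^2*(6*n + 9) + d*(8*n^2 - 21*n + 15) + 20*n^2 - 90*n - 50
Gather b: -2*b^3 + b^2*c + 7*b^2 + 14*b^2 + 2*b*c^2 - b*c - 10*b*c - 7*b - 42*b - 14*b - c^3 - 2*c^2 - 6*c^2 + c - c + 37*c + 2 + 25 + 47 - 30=-2*b^3 + b^2*(c + 21) + b*(2*c^2 - 11*c - 63) - c^3 - 8*c^2 + 37*c + 44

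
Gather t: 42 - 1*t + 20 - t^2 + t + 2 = 64 - t^2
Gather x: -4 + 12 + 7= 15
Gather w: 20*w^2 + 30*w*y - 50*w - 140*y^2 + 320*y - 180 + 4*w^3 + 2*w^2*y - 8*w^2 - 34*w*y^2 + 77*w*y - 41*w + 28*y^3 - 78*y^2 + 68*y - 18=4*w^3 + w^2*(2*y + 12) + w*(-34*y^2 + 107*y - 91) + 28*y^3 - 218*y^2 + 388*y - 198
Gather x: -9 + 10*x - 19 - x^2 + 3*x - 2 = -x^2 + 13*x - 30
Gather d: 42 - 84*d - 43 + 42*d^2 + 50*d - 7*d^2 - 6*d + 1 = 35*d^2 - 40*d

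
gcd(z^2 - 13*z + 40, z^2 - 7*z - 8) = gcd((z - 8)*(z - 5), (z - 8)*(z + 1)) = z - 8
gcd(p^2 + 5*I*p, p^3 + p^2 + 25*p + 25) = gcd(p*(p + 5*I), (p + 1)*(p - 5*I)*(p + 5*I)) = p + 5*I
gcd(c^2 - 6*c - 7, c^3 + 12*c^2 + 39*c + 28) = c + 1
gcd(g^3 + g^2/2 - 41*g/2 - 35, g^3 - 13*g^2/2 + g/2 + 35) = g^2 - 3*g - 10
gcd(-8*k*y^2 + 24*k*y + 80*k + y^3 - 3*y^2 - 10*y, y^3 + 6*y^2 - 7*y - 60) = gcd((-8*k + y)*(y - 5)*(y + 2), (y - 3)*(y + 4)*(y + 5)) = 1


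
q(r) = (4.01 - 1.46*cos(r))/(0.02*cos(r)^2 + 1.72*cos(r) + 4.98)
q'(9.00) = 0.49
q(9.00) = 1.56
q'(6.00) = -0.09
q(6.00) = 0.39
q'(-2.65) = -0.55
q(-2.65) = 1.52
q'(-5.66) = 0.20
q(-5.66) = 0.44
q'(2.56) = 0.61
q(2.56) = 1.47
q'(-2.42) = -0.68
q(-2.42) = 1.38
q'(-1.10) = -0.38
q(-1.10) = 0.58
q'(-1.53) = -0.56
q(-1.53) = 0.78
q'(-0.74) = -0.25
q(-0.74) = 0.47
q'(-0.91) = -0.31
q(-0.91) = 0.52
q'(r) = (4.01 - 1.46*cos(r))*(0.04*sin(r)*cos(r) + 1.72*sin(r))/(0.02*cos(r)^2 + 1.72*cos(r) + 4.98)^2 + 1.46*sin(r)/(0.02*cos(r)^2 + 1.72*cos(r) + 4.98)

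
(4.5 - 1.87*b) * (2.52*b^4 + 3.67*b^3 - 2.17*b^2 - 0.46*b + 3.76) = -4.7124*b^5 + 4.4771*b^4 + 20.5729*b^3 - 8.9048*b^2 - 9.1012*b + 16.92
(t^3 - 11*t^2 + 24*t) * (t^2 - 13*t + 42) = t^5 - 24*t^4 + 209*t^3 - 774*t^2 + 1008*t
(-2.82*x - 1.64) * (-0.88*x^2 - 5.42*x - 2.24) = 2.4816*x^3 + 16.7276*x^2 + 15.2056*x + 3.6736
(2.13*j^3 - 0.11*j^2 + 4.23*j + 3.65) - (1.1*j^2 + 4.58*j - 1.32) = 2.13*j^3 - 1.21*j^2 - 0.35*j + 4.97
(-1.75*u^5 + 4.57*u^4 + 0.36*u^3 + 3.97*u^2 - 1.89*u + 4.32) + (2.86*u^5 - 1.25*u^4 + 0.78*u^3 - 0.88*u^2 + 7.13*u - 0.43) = 1.11*u^5 + 3.32*u^4 + 1.14*u^3 + 3.09*u^2 + 5.24*u + 3.89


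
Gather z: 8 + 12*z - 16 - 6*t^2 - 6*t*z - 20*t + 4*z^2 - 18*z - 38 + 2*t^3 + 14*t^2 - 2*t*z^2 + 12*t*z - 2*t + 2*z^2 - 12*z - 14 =2*t^3 + 8*t^2 - 22*t + z^2*(6 - 2*t) + z*(6*t - 18) - 60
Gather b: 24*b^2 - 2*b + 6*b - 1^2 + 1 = 24*b^2 + 4*b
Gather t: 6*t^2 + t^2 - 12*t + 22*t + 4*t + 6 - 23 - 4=7*t^2 + 14*t - 21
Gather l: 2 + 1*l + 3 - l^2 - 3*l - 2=-l^2 - 2*l + 3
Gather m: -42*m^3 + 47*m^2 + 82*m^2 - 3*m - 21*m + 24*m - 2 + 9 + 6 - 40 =-42*m^3 + 129*m^2 - 27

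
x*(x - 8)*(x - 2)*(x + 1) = x^4 - 9*x^3 + 6*x^2 + 16*x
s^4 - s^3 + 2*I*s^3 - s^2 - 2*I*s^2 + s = s*(s - 1)*(s + I)^2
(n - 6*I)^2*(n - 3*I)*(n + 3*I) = n^4 - 12*I*n^3 - 27*n^2 - 108*I*n - 324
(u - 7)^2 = u^2 - 14*u + 49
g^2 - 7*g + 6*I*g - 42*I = (g - 7)*(g + 6*I)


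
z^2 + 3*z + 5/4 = (z + 1/2)*(z + 5/2)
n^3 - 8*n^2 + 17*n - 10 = (n - 5)*(n - 2)*(n - 1)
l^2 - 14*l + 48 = (l - 8)*(l - 6)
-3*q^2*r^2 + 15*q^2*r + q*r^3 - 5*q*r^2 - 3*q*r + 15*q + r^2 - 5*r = (-3*q + r)*(r - 5)*(q*r + 1)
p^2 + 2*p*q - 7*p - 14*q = (p - 7)*(p + 2*q)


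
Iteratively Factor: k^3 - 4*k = (k - 2)*(k^2 + 2*k) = (k - 2)*(k + 2)*(k)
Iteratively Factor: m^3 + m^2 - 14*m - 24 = (m + 2)*(m^2 - m - 12) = (m + 2)*(m + 3)*(m - 4)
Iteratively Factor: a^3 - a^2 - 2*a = (a)*(a^2 - a - 2) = a*(a + 1)*(a - 2)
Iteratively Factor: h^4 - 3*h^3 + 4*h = (h - 2)*(h^3 - h^2 - 2*h) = (h - 2)*(h + 1)*(h^2 - 2*h) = (h - 2)^2*(h + 1)*(h)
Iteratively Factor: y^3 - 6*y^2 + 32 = (y + 2)*(y^2 - 8*y + 16) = (y - 4)*(y + 2)*(y - 4)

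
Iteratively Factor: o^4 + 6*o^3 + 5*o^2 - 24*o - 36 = (o + 3)*(o^3 + 3*o^2 - 4*o - 12) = (o + 2)*(o + 3)*(o^2 + o - 6) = (o - 2)*(o + 2)*(o + 3)*(o + 3)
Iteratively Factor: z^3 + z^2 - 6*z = (z - 2)*(z^2 + 3*z) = (z - 2)*(z + 3)*(z)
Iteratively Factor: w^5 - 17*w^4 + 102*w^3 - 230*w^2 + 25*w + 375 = (w - 5)*(w^4 - 12*w^3 + 42*w^2 - 20*w - 75) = (w - 5)*(w - 3)*(w^3 - 9*w^2 + 15*w + 25) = (w - 5)^2*(w - 3)*(w^2 - 4*w - 5) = (w - 5)^2*(w - 3)*(w + 1)*(w - 5)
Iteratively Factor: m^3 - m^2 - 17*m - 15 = (m - 5)*(m^2 + 4*m + 3) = (m - 5)*(m + 1)*(m + 3)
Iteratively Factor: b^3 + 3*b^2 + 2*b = (b)*(b^2 + 3*b + 2) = b*(b + 1)*(b + 2)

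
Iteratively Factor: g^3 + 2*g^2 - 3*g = (g + 3)*(g^2 - g) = (g - 1)*(g + 3)*(g)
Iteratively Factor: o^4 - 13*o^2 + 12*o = (o)*(o^3 - 13*o + 12) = o*(o - 3)*(o^2 + 3*o - 4) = o*(o - 3)*(o - 1)*(o + 4)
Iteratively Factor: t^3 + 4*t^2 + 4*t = (t + 2)*(t^2 + 2*t) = t*(t + 2)*(t + 2)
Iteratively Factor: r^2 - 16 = (r - 4)*(r + 4)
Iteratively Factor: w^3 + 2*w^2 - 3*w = (w - 1)*(w^2 + 3*w) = (w - 1)*(w + 3)*(w)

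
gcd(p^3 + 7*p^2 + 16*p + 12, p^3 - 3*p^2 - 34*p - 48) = p^2 + 5*p + 6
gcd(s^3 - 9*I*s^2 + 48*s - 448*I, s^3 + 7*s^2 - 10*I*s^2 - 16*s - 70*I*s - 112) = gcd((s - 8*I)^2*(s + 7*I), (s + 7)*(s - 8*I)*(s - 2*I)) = s - 8*I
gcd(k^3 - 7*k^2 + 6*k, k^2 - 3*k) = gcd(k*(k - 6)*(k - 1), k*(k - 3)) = k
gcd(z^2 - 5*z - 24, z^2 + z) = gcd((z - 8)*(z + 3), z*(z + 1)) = 1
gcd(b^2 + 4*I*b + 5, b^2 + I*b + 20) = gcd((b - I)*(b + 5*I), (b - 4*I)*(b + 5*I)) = b + 5*I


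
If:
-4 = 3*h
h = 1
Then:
No Solution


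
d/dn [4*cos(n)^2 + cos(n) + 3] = -(8*cos(n) + 1)*sin(n)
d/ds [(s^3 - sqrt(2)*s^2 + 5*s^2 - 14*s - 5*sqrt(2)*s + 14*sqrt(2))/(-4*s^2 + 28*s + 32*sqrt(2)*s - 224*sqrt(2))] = (-s^4 + 14*s^3 + 16*sqrt(2)*s^3 - 140*sqrt(2)*s^2 + 5*s^2 - 532*sqrt(2)*s + 224*s + 336 + 686*sqrt(2))/(4*(s^4 - 16*sqrt(2)*s^3 - 14*s^3 + 177*s^2 + 224*sqrt(2)*s^2 - 1792*s - 784*sqrt(2)*s + 6272))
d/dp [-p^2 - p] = -2*p - 1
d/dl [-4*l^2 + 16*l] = 16 - 8*l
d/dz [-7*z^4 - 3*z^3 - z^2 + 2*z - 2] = -28*z^3 - 9*z^2 - 2*z + 2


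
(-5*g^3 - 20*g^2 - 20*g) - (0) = -5*g^3 - 20*g^2 - 20*g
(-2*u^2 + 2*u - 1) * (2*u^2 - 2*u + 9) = -4*u^4 + 8*u^3 - 24*u^2 + 20*u - 9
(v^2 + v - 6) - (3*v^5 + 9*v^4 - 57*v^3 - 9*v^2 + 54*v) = -3*v^5 - 9*v^4 + 57*v^3 + 10*v^2 - 53*v - 6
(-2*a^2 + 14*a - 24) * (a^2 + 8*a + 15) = -2*a^4 - 2*a^3 + 58*a^2 + 18*a - 360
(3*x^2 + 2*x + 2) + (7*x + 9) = 3*x^2 + 9*x + 11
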